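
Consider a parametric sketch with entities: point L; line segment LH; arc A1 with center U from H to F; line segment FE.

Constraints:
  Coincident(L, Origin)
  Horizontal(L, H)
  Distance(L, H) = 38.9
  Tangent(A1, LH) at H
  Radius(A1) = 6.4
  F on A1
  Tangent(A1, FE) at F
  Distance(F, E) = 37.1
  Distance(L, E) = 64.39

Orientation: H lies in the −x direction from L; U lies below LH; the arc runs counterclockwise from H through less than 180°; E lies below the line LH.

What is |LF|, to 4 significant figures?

45.67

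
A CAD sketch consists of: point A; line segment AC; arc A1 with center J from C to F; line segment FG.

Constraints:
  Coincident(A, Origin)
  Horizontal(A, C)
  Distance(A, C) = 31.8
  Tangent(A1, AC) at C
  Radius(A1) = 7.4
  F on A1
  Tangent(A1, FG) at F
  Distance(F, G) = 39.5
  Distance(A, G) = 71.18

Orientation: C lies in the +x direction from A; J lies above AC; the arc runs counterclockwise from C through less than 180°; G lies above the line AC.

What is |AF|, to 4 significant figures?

37.41

A is at the origin; AC is horizontal with |AC| = 31.8 and C on the +x side, so C = (31.80, 0.000). Since A1 is tangent to AC there, JC ⟂ AC, so J = C + (0, 7.4) = (31.80, 7.400). Since JF ⟂ FG (tangency), |JG| = √(7.4² + 39.5²) = 40.19 regardless of where F sits on A1. So G lies on both circle(A, 71.18) and circle(J, 40.19); the above-AC intersection is G = (63.59, 31.99). F is the foot of the tangent from G: F = (37.33, 2.481).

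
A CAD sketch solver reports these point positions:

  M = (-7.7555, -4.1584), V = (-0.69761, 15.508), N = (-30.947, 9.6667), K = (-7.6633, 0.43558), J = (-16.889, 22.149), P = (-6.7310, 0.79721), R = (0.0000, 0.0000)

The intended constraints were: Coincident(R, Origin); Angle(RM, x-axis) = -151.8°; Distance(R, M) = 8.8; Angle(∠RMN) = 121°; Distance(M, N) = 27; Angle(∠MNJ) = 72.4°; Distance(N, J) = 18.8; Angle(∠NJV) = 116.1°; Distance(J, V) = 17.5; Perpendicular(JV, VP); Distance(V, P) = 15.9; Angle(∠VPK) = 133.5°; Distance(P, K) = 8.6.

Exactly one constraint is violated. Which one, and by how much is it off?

Distance(P, K) = 8.6 — off by 7.60.

R = (0.00, 0.00) ✓; RM at -151.8° ✓; |RM| = 8.800 ✓; ∠RMN = 121.0° ✓; |MN| = 27.00 ✓; ∠MNJ = 72.40° ✓; |NJ| = 18.80 ✓; ∠NJV = 116.1° ✓; |JV| = 17.50 ✓; ∠(JV, VP) = 90.00° ✓; |VP| = 15.90 ✓; ∠VPK = 133.5° ✓; |PK| = 1.000 ✗.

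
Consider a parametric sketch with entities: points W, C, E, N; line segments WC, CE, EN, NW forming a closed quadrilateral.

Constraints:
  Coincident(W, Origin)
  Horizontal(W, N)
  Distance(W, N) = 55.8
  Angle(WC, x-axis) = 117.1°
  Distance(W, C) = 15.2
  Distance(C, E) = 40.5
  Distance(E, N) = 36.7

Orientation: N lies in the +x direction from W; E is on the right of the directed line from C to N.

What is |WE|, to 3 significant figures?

26.6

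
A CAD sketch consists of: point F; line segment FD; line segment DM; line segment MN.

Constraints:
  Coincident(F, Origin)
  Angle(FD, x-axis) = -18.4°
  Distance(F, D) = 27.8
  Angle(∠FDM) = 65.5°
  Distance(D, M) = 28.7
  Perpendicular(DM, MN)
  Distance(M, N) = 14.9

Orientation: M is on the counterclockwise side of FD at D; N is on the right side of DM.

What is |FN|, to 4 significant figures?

43.71

F is at the origin; FD runs at -18.4° with length 27.8, so D = 27.8·(cos -18.4°, sin -18.4°) = (26.38, -8.775). ∠FDM = 65.5°, so DM runs at -18.4° + (180° − 65.5°) = 96.10° from the x-axis; with |DM| = 28.7, M = D + 28.7·(cos 96.10°, sin 96.10°) = (23.33, 19.76). DM ⟂ MN; with |MN| = 14.9 on the right of DM, N = M + 14.9·(0.9943, 0.1063) = (38.14, 21.35). Then |FN| = |N − F| = 43.71.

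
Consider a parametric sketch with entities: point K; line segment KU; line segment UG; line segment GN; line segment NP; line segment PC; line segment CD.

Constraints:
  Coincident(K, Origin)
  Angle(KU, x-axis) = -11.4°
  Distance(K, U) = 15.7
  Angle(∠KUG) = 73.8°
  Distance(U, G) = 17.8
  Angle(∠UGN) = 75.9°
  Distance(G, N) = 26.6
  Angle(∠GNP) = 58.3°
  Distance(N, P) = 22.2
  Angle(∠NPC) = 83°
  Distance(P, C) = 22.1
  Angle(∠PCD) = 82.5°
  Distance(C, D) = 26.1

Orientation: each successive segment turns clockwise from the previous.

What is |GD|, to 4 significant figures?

21.02

K is at the origin; KU runs at -11.4° with length 15.7, so U = (15.39, -3.103). ∠KUG = 73.8° gives UG at -117.6° from the x-axis; with |UG| = 17.8, G = (7.144, -18.88). ∠UGN = 75.9° gives GN at 138.3° from the x-axis; with |GN| = 26.6, N = (-12.72, -1.183). ∠GNP = 58.3° gives NP at 16.60° from the x-axis; with |NP| = 22.2, P = (8.558, 5.160). ∠NPC = 83.0° gives PC at -80.40° from the x-axis; with |PC| = 22.1, C = (12.24, -16.63). ∠PCD = 82.5° gives CD at -177.9° from the x-axis; with |CD| = 26.1, D = (-13.84, -17.59). Then |GD| = |D − G| = 21.02.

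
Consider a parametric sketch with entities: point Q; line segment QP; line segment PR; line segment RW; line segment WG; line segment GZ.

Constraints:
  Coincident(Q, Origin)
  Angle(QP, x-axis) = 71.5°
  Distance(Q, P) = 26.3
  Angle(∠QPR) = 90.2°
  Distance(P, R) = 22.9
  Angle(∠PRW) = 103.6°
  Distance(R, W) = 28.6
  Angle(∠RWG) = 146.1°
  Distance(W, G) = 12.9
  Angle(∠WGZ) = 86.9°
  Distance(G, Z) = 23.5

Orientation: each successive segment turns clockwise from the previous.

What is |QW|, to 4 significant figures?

29.75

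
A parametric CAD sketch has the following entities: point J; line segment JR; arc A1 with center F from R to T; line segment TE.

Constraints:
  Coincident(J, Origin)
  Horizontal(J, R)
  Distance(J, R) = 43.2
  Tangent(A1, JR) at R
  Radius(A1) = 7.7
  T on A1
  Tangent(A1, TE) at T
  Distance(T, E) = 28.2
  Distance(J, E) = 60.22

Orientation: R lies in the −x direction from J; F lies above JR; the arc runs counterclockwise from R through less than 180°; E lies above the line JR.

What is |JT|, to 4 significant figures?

37.79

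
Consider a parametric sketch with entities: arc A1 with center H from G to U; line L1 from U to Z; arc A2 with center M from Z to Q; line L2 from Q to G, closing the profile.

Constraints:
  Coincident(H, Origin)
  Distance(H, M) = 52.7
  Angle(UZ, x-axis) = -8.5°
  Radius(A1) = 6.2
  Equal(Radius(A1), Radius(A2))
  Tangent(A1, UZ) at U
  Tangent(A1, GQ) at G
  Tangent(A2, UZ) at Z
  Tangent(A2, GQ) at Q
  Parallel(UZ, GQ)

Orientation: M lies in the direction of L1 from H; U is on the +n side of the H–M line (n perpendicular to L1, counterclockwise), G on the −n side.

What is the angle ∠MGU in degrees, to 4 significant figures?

83.29°

The slot axis is L1's direction at -8.5°, so u = (cos -8.5°, sin -8.5°) = (0.9890, -0.1478) and n = (−sin -8.5°, cos -8.5°) = (0.1478, 0.9890). H is at the origin and M lies 52.7 along u from H, so M = 52.7·u = (52.12, -7.790). Tangency of A1 to both parallel lines with radius 6.2 puts U and G at H ± 6.2·n: U = (0.9164, 6.132), G = (-0.9164, -6.132). Then cos ∠MGU = GM·GU / (|GM||GU|), giving 83.29°.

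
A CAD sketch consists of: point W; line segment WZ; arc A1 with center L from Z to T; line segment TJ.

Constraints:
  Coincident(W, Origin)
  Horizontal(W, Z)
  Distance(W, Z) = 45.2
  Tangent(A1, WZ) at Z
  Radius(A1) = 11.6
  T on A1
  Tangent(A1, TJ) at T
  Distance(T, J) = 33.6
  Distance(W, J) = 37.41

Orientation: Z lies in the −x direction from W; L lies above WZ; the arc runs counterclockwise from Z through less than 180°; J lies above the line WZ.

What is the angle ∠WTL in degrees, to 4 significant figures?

155.0°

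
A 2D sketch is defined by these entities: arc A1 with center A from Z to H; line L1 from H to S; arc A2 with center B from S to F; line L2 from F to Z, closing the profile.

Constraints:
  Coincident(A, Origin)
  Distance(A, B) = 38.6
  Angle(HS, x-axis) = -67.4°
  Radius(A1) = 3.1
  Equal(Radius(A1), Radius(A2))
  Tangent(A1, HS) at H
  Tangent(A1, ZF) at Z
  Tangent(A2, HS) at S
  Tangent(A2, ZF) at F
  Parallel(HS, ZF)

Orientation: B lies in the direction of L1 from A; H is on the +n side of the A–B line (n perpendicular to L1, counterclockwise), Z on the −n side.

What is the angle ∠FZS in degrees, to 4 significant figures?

9.125°

Tangency of A1 to both parallel lines with radius 3.1 puts H and Z at A ± 3.1·n: H = (2.862, 1.191), Z = (-2.862, -1.191). Equal radii place S and F the same way about B: S = B + 3.1·n = (17.70, -34.44), F = B − 3.1·n = (11.97, -36.83). Then cos ∠FZS = ZF·ZS / (|ZF||ZS|), giving 9.125°.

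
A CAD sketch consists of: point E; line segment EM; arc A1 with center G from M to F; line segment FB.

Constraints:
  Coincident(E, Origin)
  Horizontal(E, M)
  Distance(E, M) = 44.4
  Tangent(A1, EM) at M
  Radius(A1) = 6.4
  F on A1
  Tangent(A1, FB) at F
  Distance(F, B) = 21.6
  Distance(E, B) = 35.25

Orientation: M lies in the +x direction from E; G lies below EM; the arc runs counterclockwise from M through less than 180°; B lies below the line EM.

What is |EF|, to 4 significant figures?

39.03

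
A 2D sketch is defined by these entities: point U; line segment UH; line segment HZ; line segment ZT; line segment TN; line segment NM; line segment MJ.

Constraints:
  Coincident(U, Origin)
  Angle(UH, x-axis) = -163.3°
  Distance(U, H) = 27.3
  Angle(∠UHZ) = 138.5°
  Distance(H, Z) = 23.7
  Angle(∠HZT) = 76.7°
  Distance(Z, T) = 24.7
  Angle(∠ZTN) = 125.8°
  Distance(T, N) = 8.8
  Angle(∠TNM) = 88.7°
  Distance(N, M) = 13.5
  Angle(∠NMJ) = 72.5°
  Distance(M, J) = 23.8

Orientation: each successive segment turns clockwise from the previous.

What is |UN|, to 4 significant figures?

31.73

∠HZT = 76.7° gives ZT at 51.90° from the x-axis; with |ZT| = 24.7, T = (-32.42, 21.53). ∠ZTN = 125.8° gives TN at -2.300° from the x-axis; with |TN| = 8.8, N = (-23.63, 21.18). Then |UN| = |N − U| = 31.73.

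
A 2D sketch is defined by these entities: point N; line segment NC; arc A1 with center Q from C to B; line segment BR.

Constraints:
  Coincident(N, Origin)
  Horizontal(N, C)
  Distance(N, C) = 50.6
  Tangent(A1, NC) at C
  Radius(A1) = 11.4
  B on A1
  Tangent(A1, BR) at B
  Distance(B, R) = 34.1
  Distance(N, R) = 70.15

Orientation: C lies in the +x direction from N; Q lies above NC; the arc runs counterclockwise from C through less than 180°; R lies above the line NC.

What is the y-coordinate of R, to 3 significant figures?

47.3

Checks: |QC| = 11.40 ✓; |QB| = 11.40 ✓; ∠(QB, BR) = 90.00° ✓; |BR| = 34.10 ✓; |NR| = 70.15 ✓.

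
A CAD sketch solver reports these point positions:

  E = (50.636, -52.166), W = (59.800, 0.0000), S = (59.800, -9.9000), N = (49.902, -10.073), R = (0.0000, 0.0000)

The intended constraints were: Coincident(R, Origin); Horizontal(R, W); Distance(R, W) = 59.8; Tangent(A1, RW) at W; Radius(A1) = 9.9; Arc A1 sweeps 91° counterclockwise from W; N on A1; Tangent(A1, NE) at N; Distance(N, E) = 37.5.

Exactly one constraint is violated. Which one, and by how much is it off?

Distance(N, E) = 37.5 — off by 4.60.

R = (0.00, 0.00) ✓; R.y = 0.00, W.y = 0.00 ✓; |RW| = 59.80 ✓; ∠(SW, WR) = 90.00° ✓; |SW| = 9.900 ✓; bearing(S→N) − bearing(S→W) = 91.00° ✓; |SN| = 9.900 ✓; ∠(SN, NE) = 90.00° ✓; |NE| = 42.10 ✗.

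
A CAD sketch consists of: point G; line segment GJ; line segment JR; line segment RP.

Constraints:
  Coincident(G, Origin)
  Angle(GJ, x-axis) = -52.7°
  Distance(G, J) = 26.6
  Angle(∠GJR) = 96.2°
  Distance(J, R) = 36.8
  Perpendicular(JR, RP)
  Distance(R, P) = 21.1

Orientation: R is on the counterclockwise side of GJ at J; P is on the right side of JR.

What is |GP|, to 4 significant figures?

61.92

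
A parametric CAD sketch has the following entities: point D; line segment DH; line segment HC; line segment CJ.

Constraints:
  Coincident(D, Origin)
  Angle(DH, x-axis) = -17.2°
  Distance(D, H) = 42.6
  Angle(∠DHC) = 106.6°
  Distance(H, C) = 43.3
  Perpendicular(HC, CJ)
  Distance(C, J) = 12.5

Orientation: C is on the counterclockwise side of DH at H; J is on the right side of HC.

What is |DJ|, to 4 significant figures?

76.94

∠DHC = 106.6°, so HC runs at -17.2° + (180° − 106.6°) = 56.20° from the x-axis; with |HC| = 43.3, C = H + 43.3·(cos 56.20°, sin 56.20°) = (64.78, 23.38). HC ⟂ CJ; with |CJ| = 12.5 on the right of HC, J = C + 12.5·(0.8310, -0.5563) = (75.17, 16.43). Then |DJ| = |J − D| = 76.94.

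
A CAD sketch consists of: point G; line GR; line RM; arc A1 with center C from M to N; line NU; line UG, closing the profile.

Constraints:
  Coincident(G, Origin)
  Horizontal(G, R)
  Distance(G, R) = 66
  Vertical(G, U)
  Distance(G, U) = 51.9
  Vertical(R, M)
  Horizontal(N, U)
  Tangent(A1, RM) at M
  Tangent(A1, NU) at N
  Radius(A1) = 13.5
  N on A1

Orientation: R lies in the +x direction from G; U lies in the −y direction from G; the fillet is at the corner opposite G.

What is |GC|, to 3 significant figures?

65.0

G is at the origin; G and R share the same y with |GR| = 66.0 and R on the +x side, so R = (66.0, 0.00). G and U share the same x with |GU| = 51.9 and U on the −y side, so U = (0.00, -51.9). The virtual corner opposite G is at (66.0, -51.9). A1 meets RM tangentially, so CM is at right angles to RM and tangency of A1 to NU means the radius CN is perpendicular to NU, with radius 13.5, so the center C sits 13.5 in from both sides at C = (52.5, -38.4). Then |GC| = |C − G| = 65.0.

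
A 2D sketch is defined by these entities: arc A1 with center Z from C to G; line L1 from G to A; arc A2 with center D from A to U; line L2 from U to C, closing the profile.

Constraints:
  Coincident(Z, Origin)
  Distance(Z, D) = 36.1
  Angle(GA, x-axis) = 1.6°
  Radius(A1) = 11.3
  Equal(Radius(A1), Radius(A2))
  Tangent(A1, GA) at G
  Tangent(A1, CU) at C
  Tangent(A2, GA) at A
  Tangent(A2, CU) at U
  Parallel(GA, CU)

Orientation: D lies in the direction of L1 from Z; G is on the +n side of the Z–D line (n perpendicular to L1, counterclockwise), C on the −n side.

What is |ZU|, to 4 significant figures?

37.83

The slot axis is L1's direction at 1.6°, so u = (cos 1.6°, sin 1.6°) = (0.9996, 0.02792) and n = (−sin 1.6°, cos 1.6°) = (-0.02792, 0.9996). Z is at the origin and D lies 36.1 along u from Z, so D = 36.1·u = (36.09, 1.008). Tangency of A1 to both parallel lines with radius 11.3 puts G and C at Z ± 11.3·n: G = (-0.3155, 11.30), C = (0.3155, -11.30). Equal radii place A and U the same way about D: A = D + 11.3·n = (35.77, 12.30), U = D − 11.3·n = (36.40, -10.29). Then |ZU| = |U − Z| = 37.83.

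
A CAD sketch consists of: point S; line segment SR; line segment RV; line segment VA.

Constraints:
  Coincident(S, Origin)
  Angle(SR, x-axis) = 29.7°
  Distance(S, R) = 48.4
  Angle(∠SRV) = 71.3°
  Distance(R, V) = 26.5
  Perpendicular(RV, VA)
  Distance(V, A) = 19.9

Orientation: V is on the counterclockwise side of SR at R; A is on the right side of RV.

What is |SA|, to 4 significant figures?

66.66

S is at the origin; SR runs at 29.7° with length 48.4, so R = 48.4·(cos 29.7°, sin 29.7°) = (42.04, 23.98). ∠SRV = 71.3°, so RV runs at 29.7° + (180° − 71.3°) = 138.4° from the x-axis; with |RV| = 26.5, V = R + 26.5·(cos 138.4°, sin 138.4°) = (22.23, 41.57). RV is perpendicular to VA; with |VA| = 19.9 on the right of RV, A = V + 19.9·(0.6639, 0.7478) = (35.44, 56.46). Then |SA| = |A − S| = 66.66.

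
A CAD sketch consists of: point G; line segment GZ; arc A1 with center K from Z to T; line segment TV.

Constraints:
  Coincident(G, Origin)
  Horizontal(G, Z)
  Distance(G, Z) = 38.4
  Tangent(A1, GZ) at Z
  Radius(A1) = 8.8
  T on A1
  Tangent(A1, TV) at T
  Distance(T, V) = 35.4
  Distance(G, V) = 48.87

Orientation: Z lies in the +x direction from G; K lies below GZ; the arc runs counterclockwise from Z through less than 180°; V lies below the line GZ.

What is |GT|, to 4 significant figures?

30.62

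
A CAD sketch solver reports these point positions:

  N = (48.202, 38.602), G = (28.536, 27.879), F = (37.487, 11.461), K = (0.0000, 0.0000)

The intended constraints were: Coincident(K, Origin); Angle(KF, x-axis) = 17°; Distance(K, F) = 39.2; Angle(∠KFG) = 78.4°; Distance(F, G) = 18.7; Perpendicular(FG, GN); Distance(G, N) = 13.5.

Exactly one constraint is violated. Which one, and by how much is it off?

Distance(G, N) = 13.5 — off by 8.90.

K = (0.00, 0.00) ✓; KF at 17.00° ✓; |KF| = 39.20 ✓; ∠KFG = 78.40° ✓; |FG| = 18.70 ✓; ∠(FG, GN) = 90.00° ✓; |GN| = 22.40 ✗.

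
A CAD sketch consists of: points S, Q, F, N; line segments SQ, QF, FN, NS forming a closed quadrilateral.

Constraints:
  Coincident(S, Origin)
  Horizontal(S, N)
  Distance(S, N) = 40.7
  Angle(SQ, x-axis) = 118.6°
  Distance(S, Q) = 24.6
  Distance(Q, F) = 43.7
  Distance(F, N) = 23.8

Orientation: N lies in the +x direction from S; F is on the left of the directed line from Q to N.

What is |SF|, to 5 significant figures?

38.837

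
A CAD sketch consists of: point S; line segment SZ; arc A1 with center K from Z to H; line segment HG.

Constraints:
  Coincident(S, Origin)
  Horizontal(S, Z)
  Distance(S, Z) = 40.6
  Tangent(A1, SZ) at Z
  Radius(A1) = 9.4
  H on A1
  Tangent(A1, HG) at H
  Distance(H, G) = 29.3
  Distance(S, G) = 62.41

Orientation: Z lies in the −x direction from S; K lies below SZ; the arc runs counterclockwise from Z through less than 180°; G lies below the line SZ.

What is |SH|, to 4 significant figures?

50.95

S is at the origin; S and Z share the same y with |SZ| = 40.6 and Z on the −x side, so Z = (-40.60, 0.000). Tangency of A1 to SZ means the radius KZ is perpendicular to SZ, so K = Z + (0, -9.4) = (-40.60, -9.400). Since KH ⟂ HG (tangency), |KG| = √(9.4² + 29.3²) = 30.77 regardless of where H sits on A1. So G lies on both circle(S, 62.41) and circle(K, 30.77); the below-SZ intersection is G = (-48.64, -39.10). H is the foot of the tangent from G: H = (-49.99, -9.832).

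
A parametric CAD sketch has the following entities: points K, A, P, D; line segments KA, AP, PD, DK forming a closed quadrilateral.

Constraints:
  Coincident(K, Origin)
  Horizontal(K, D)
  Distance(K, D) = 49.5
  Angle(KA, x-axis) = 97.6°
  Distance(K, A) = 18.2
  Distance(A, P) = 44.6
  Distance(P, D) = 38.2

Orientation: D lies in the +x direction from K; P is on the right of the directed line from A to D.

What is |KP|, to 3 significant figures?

28.1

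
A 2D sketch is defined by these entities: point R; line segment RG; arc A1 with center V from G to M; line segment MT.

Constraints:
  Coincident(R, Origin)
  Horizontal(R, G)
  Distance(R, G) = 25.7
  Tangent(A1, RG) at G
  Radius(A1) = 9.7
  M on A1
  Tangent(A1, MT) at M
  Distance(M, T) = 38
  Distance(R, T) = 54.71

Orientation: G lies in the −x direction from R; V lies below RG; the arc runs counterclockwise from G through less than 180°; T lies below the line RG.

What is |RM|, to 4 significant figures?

37.15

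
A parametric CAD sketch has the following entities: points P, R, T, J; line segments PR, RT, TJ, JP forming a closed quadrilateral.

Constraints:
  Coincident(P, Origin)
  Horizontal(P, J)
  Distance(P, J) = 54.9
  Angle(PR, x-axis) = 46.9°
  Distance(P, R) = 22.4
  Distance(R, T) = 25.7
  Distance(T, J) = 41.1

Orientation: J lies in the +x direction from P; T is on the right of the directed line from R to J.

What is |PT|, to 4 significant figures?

17.57

P is at the origin; PJ is horizontal with |PJ| = 54.9 and J in +x, so J = (54.9, 0). PR runs at 46.9° with |PR| = 22.4, so R = (15.31, 16.36). T is determined by |RT| = 25.7 and |TJ| = 41.1 together: it lies at the intersection of circle(R, 25.7) and circle(J, 41.1). With |RJ| = 42.84, the foot of the radical line on RJ is 9.413 from R and the perpendicular offset is √(25.7² − 9.413²) = 23.91. Taking the right-of-RJ solution: T = (14.88, -9.341).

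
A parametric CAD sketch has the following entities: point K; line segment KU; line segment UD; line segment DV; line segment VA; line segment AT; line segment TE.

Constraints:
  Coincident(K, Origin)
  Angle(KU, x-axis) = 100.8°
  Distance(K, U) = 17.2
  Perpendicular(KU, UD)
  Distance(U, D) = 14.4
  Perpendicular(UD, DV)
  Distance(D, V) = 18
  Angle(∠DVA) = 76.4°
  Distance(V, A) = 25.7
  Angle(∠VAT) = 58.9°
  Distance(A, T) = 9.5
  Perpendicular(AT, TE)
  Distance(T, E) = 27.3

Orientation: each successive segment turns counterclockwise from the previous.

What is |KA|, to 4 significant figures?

11.81

K is at the origin; KU runs at 100.8° with length 17.2, so U = (-3.223, 16.90). KU is perpendicular to UD, so UD runs at -169.2°; with |UD| = 14.4, D = (-17.37, 14.20). The perpendicularity gives DV at right angles to UD, so DV runs at -79.20°; with |DV| = 18.0, V = (-14.00, -3.484). ∠DVA = 76.4° gives VA at 24.40° from the x-axis; with |VA| = 25.7, A = (9.410, 7.133). Then |KA| = |A − K| = 11.81.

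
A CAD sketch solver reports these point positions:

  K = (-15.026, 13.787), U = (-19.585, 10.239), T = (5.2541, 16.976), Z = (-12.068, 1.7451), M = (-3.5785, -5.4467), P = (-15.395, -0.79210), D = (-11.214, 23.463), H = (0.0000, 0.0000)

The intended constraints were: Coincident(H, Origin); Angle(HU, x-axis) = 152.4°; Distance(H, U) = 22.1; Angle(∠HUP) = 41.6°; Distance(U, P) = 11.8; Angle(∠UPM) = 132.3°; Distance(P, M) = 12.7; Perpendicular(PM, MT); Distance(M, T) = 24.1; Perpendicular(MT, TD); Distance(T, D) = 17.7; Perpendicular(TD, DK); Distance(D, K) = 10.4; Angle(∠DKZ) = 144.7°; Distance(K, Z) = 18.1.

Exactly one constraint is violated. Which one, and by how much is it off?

Distance(K, Z) = 18.1 — off by 5.70.

H = (0.00, 0.00) ✓; HU at 152.4° ✓; |HU| = 22.10 ✓; ∠HUP = 41.60° ✓; |UP| = 11.80 ✓; ∠UPM = 132.3° ✓; |PM| = 12.70 ✓; ∠(PM, MT) = 90.00° ✓; |MT| = 24.10 ✓; ∠(MT, TD) = 90.00° ✓; |TD| = 17.70 ✓; ∠(TD, DK) = 90.00° ✓; |DK| = 10.40 ✓; ∠DKZ = 144.7° ✓; |KZ| = 12.40 ✗.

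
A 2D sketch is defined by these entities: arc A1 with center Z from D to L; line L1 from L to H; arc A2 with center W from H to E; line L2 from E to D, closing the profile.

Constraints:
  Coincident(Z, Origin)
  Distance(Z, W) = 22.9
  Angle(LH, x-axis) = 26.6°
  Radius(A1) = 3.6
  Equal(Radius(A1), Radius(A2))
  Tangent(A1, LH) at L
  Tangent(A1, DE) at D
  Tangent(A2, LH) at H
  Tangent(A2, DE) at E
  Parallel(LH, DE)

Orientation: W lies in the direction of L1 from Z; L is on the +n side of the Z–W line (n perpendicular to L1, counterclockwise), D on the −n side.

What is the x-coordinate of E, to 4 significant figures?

22.09

Tangency of A1 to both parallel lines with radius 3.6 puts L and D at Z ± 3.6·n: L = (-1.612, 3.219), D = (1.612, -3.219). Equal radii place H and E the same way about W: H = W + 3.6·n = (18.86, 13.47), E = W − 3.6·n = (22.09, 7.035). So E.x = 22.09.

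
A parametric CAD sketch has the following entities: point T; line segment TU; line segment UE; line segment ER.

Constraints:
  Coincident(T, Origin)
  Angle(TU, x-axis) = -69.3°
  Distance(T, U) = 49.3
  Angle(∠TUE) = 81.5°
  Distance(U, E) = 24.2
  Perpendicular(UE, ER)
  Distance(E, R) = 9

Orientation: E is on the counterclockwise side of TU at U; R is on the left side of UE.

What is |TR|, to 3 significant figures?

43.2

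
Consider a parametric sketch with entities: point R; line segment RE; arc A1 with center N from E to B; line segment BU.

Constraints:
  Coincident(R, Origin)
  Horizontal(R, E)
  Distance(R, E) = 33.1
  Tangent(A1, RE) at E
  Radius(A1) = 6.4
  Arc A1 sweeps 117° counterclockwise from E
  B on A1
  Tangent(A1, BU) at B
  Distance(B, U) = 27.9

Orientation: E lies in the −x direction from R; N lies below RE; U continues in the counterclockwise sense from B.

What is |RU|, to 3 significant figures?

43.0

R is at the origin; RE is horizontal with |RE| = 33.1 and E on the −x side, so E = (-33.1, 0.00). Tangency of A1 to RE means the radius NE is perpendicular to RE, so N = E + (0, -6.4) = (-33.1, -6.40). On A1, E sits at bearing 90° from N; a 117° counterclockwise sweep puts B at bearing 207°, so B = N + 6.4·(cos 207°, sin 207°) = (-38.8, -9.31). Tangency of A1 to BU means the radius NB is perpendicular to BU, so BU runs along (−sin 207°, cos 207°); with |BU| = 27.9, U = (-26.1, -34.2). Then |RU| = |U − R| = 43.0.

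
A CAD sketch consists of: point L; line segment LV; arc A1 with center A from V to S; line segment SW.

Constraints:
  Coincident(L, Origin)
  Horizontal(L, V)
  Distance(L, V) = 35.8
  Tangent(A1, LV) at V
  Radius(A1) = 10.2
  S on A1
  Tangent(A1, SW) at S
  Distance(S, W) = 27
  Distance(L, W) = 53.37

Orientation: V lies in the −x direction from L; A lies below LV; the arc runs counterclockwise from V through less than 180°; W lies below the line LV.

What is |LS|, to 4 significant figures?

47.41

L is at the origin; LV is horizontal with |LV| = 35.8 and V on the −x side, so V = (-35.80, 0.000). Tangency of A1 to LV means the radius AV is perpendicular to LV, so A = V + (0, -10.2) = (-35.80, -10.20). Since AS ⟂ SW (tangency), |AW| = √(10.2² + 27.0²) = 28.86 regardless of where S sits on A1. So W lies on both circle(L, 53.37) and circle(A, 28.86); the below-LV intersection is W = (-36.37, -39.06). S is the foot of the tangent from W: S = (-45.41, -13.61).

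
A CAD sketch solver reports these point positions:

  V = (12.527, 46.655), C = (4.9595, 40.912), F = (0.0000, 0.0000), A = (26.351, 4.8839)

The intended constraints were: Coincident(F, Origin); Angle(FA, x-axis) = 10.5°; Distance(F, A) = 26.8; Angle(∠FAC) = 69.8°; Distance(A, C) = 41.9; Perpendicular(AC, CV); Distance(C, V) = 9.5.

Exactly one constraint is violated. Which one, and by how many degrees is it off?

Perpendicular(AC, CV) — off by 6.50°.

F = (0.00, 0.00) ✓; FA at 10.50° ✓; |FA| = 26.80 ✓; ∠FAC = 69.80° ✓; |AC| = 41.90 ✓; ∠(AC, CV) = 83.50° ✗; |CV| = 9.500 ✓.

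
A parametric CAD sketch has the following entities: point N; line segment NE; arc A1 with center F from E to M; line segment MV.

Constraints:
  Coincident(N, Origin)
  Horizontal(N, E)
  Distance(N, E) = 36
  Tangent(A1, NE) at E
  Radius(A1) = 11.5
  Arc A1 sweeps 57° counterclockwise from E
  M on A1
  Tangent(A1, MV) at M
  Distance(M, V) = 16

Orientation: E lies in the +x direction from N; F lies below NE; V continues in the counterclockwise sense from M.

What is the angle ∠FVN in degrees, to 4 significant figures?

112.1°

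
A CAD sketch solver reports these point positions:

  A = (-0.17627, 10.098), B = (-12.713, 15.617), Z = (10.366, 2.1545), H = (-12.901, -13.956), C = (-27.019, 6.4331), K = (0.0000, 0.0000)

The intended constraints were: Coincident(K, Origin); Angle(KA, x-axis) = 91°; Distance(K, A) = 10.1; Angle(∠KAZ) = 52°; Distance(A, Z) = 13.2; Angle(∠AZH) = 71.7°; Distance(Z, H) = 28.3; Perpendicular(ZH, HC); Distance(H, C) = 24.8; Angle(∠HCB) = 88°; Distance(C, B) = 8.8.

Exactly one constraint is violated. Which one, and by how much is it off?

Distance(C, B) = 8.8 — off by 8.20.

K = (0.00, 0.00) ✓; KA at 91.00° ✓; |KA| = 10.10 ✓; ∠KAZ = 52.00° ✓; |AZ| = 13.20 ✓; ∠AZH = 71.70° ✓; |ZH| = 28.30 ✓; ∠(ZH, HC) = 90.00° ✓; |HC| = 24.80 ✓; ∠HCB = 88.00° ✓; |CB| = 17.00 ✗.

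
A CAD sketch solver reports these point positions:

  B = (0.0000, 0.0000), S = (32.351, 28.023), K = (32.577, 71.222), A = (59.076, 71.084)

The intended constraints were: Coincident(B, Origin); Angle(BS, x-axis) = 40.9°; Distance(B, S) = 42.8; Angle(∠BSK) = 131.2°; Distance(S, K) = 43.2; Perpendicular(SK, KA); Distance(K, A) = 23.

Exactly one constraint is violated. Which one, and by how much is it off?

Distance(K, A) = 23 — off by 3.50.

B = (0.00, 0.00) ✓; BS at 40.90° ✓; |BS| = 42.80 ✓; ∠BSK = 131.2° ✓; |SK| = 43.20 ✓; ∠(SK, KA) = 90.00° ✓; |KA| = 26.50 ✗.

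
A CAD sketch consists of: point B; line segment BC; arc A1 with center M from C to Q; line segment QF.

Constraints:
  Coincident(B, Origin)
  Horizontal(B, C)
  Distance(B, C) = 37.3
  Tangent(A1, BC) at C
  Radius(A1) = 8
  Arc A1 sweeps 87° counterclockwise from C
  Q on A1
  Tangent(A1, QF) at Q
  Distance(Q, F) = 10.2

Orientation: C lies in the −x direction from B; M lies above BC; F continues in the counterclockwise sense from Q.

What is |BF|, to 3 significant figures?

33.8

B is at the origin; BC is horizontal with |BC| = 37.3 and C on the −x side, so C = (-37.3, 0.00). A1 meets BC tangentially, so MC is at right angles to BC, so M = C + (0, 8) = (-37.3, 8.00). On A1, C sits at bearing -90° from M; an 87° counterclockwise sweep puts Q at bearing -3°, so Q = M + 8.0·(cos -3°, sin -3°) = (-29.3, 7.58). A1 meets QF tangentially, so MQ is at right angles to QF, so QF runs along (−sin -3°, cos -3°); with |QF| = 10.2, F = (-28.8, 17.8). Then |BF| = |F − B| = 33.8.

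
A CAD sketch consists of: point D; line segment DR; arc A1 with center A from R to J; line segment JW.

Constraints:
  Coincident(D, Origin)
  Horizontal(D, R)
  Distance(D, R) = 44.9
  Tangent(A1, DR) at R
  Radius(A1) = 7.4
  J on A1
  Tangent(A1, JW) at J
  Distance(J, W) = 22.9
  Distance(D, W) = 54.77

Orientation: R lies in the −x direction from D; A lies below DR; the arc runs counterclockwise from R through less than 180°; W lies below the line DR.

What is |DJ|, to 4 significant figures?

52.83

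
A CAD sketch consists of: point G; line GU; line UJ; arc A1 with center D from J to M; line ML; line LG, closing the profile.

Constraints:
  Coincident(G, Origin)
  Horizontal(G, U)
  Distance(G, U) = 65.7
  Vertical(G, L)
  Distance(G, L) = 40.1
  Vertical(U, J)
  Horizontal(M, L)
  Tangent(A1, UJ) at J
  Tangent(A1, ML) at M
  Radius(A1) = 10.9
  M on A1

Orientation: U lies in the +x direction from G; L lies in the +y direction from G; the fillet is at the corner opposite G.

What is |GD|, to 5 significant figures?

62.094

G is at the origin; GU is horizontal with |GU| = 65.7 and U on the +x side, so U = (65.700, 0.0000). G and L share the same x with |GL| = 40.1 and L on the +y side, so L = (0.0000, 40.100). The virtual corner opposite G is at (65.700, 40.100). The tangent condition forces DJ to be normal to UJ and A1 meets ML tangentially, so DM is at right angles to ML, with radius 10.9, so the center D sits 10.9 in from both sides at D = (54.800, 29.200). Then |GD| = |D − G| = 62.094.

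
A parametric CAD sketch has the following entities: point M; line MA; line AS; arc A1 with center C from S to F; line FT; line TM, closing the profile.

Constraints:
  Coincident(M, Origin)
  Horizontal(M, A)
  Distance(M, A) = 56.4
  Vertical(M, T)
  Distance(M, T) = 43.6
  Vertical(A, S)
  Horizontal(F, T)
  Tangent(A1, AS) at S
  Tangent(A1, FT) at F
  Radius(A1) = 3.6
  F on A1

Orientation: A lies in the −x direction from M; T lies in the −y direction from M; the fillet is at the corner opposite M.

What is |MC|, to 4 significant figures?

66.24

M is at the origin; M and A share the same y with |MA| = 56.4 and A on the −x side, so A = (-56.40, 0.000). MT is vertical with |MT| = 43.6 and T on the −y side, so T = (0.000, -43.60). The virtual corner opposite M is at (-56.40, -43.60). A1 meets AS tangentially, so CS is at right angles to AS and A1 meets FT tangentially, so CF is at right angles to FT, with radius 3.6, so the center C sits 3.6 in from both sides at C = (-52.80, -40.00). Then |MC| = |C − M| = 66.24.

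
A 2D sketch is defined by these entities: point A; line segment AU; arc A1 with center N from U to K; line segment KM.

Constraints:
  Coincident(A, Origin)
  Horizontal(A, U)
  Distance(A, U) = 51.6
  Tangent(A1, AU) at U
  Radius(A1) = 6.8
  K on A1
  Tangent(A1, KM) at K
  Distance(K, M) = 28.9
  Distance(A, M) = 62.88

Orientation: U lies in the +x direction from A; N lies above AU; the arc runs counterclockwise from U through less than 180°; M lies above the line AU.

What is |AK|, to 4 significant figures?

58.81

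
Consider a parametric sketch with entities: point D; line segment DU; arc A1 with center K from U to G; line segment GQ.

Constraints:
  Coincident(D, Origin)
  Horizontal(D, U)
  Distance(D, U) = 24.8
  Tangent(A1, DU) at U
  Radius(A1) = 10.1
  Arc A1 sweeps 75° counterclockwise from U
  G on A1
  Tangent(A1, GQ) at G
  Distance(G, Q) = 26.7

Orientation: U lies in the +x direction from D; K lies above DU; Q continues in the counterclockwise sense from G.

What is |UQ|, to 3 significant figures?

37.2

On A1, U sits at bearing -90° from K; a 75° counterclockwise sweep puts G at bearing -15°, so G = K + 10.1·(cos -15°, sin -15°) = (34.6, 7.49). Tangency of A1 to GQ means the radius KG is perpendicular to GQ, so GQ runs along (−sin -15°, cos -15°); with |GQ| = 26.7, Q = (41.5, 33.3). Then |UQ| = |Q − U| = 37.2.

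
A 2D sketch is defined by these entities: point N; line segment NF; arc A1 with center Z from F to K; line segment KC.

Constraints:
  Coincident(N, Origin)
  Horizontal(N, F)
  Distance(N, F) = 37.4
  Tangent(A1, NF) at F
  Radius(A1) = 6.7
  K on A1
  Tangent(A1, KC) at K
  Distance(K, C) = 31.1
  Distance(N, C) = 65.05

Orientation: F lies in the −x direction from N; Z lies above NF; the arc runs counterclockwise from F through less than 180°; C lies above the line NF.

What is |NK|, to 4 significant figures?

35.07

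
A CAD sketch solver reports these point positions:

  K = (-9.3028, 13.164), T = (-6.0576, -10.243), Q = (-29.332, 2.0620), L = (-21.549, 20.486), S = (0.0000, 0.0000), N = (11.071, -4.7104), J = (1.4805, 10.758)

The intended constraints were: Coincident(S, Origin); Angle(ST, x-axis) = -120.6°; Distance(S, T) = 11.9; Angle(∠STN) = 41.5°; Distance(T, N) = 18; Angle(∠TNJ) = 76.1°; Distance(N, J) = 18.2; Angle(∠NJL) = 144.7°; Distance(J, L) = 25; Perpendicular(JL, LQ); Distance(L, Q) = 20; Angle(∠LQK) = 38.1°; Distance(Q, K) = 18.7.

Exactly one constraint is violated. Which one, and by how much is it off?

Distance(Q, K) = 18.7 — off by 4.20.

S = (0.00, 0.00) ✓; ST at -120.6° ✓; |ST| = 11.90 ✓; ∠STN = 41.50° ✓; |TN| = 18.00 ✓; ∠TNJ = 76.10° ✓; |NJ| = 18.20 ✓; ∠NJL = 144.7° ✓; |JL| = 25.00 ✓; ∠(JL, LQ) = 90.00° ✓; |LQ| = 20.00 ✓; ∠LQK = 38.10° ✓; |QK| = 22.90 ✗.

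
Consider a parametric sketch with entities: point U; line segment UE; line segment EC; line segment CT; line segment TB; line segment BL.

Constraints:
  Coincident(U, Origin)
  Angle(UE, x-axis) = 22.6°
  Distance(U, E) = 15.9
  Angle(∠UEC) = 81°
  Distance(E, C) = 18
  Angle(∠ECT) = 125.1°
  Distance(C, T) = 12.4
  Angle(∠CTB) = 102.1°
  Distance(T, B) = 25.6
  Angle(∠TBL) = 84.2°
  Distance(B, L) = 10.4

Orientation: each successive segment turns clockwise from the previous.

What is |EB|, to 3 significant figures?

29.9

U is at the origin; UE runs at 22.6° with length 15.9, so E = (14.7, 6.11). ∠UEC = 81.0° gives EC at -76.4° from the x-axis; with |EC| = 18.0, C = (18.9, -11.4). ∠ECT = 125.1° gives CT at -131° from the x-axis; with |CT| = 12.4, T = (10.7, -20.7). ∠CTB = 102.1° gives TB at 151° from the x-axis; with |TB| = 25.6, B = (-11.6, -8.21). Then |EB| = |B − E| = 29.9.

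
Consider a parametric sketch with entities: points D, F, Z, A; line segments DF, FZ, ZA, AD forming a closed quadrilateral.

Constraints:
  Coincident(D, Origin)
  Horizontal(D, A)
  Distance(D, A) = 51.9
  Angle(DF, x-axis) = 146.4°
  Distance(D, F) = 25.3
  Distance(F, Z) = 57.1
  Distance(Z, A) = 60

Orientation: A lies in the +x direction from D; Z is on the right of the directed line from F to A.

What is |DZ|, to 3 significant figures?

37.3

D is at the origin; DA is horizontal with |DA| = 51.9 and A in +x, so A = (51.9, 0). DF runs at 146.4° with |DF| = 25.3, so F = (-21.1, 14.0). Z is determined by |FZ| = 57.1 and |ZA| = 60.0 together: it lies at the intersection of circle(F, 57.1) and circle(A, 60.0). With |FA| = 74.3, the foot of the radical line on FA is 34.9 from F and the perpendicular offset is √(57.1² − 34.9²) = 45.2. Taking the right-of-FA solution: Z = (4.65, -37.0).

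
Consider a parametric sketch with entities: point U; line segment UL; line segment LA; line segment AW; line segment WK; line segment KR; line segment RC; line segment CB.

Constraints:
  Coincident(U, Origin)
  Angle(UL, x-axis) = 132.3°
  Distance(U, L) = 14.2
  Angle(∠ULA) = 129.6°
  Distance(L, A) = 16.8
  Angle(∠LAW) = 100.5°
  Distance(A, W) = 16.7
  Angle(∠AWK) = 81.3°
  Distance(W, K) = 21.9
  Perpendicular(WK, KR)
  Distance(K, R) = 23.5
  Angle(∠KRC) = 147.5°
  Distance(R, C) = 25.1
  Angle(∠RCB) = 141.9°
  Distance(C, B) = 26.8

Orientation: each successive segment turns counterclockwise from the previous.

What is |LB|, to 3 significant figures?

51.4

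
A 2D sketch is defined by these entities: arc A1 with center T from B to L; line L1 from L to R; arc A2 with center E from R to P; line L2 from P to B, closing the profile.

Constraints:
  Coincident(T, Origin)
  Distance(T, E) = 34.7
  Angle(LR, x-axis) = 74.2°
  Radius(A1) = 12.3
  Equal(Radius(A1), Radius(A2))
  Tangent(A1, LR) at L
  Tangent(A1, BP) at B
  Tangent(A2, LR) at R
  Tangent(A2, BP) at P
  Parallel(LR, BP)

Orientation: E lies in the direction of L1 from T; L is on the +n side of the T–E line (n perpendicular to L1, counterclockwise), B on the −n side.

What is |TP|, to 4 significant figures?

36.82

Tangency of A1 to both parallel lines with radius 12.3 puts L and B at T ± 12.3·n: L = (-11.84, 3.349), B = (11.84, -3.349). Equal radii place R and P the same way about E: R = E + 12.3·n = (-2.387, 36.74), P = E − 12.3·n = (21.28, 30.04). Then |TP| = |P − T| = 36.82.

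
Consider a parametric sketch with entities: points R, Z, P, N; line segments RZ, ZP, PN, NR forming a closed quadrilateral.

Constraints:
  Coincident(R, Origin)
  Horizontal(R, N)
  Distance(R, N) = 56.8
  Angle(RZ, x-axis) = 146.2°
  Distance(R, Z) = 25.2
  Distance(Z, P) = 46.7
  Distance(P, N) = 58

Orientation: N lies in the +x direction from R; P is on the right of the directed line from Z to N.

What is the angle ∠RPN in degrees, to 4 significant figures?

74.54°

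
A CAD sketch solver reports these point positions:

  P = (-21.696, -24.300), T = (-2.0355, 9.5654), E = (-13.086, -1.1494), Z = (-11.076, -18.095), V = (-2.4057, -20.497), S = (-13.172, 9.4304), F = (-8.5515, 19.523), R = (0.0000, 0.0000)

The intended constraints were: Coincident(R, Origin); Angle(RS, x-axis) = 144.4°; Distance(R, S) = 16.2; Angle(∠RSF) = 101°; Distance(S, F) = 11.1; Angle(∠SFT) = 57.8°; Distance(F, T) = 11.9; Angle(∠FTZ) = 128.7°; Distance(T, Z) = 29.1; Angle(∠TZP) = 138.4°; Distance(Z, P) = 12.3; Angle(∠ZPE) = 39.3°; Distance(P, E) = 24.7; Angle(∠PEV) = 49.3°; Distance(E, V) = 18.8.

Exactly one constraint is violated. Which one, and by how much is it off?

Distance(E, V) = 18.8 — off by 3.30.

R = (0.00, 0.00) ✓; RS at 144.4° ✓; |RS| = 16.20 ✓; ∠RSF = 101.0° ✓; |SF| = 11.10 ✓; ∠SFT = 57.80° ✓; |FT| = 11.90 ✓; ∠FTZ = 128.7° ✓; |TZ| = 29.10 ✓; ∠TZP = 138.4° ✓; |ZP| = 12.30 ✓; ∠ZPE = 39.30° ✓; |PE| = 24.70 ✓; ∠PEV = 49.30° ✓; |EV| = 22.10 ✗.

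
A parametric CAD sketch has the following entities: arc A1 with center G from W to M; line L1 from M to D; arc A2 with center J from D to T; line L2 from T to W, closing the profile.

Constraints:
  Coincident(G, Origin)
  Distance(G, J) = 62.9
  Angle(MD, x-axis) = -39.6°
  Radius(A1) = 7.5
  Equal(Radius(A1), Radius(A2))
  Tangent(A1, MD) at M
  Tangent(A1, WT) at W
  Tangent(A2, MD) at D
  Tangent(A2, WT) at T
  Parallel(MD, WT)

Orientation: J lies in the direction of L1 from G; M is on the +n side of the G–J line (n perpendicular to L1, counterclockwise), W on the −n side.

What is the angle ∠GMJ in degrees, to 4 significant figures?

83.20°

The slot axis is L1's direction at -39.6°, so u = (cos -39.6°, sin -39.6°) = (0.7705, -0.6374) and n = (−sin -39.6°, cos -39.6°) = (0.6374, 0.7705). G is at the origin and J lies 62.9 along u from G, so J = 62.9·u = (48.47, -40.09). Tangency of A1 to both parallel lines with radius 7.5 puts M and W at G ± 7.5·n: M = (4.781, 5.779), W = (-4.781, -5.779). Then cos ∠GMJ = MG·MJ / (|MG||MJ|), giving 83.20°.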